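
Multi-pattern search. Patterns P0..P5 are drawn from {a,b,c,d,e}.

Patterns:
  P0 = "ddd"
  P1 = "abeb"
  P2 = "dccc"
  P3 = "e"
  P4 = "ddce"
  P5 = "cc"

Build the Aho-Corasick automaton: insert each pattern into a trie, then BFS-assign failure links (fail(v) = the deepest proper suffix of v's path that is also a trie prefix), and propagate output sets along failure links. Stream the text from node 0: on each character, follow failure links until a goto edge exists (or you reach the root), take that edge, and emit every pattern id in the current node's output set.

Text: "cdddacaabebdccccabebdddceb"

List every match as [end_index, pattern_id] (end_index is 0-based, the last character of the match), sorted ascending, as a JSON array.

Build automaton:
Trie (insert patterns):
  0='ε' goto a→4 c→14 d→1 e→11
  1='d' goto c→8 d→2
  2='dd' goto c→12 d→3
  3='ddd' goto ·  ←P0
  4='a' goto b→5
  5='ab' goto e→6
  6='abe' goto b→7
  7='abeb' goto ·  ←P1
  8='dc' goto c→9
  9='dcc' goto c→10
  10='dccc' goto ·  ←P2
  11='e' goto ·  ←P3
  12='ddc' goto e→13
  13='ddce' goto ·  ←P4
  14='c' goto c→15
  15='cc' goto ·  ←P5

BFS fail/out derivation:
  fail(1) 'd': from fail(0)=0 chase 'd': 0 ⇒ 0;  out=∅∪out(0)=∅
  fail(4) 'a': from fail(0)=0 chase 'a': 0 ⇒ 0;  out=∅∪out(0)=∅
  fail(11) 'e': from fail(0)=0 chase 'e': 0 ⇒ 0;  out={3}∪out(0)={3}
  fail(14) 'c': from fail(0)=0 chase 'c': 0 ⇒ 0;  out=∅∪out(0)=∅
  fail(2) 'dd': from fail(1)=0 chase 'd': 0 ⇒ 1;  out=∅∪out(1)=∅
  fail(5) 'ab': from fail(4)=0 chase 'b': 0 ⇒ 0;  out=∅∪out(0)=∅
  fail(8) 'dc': from fail(1)=0 chase 'c': 0 ⇒ 14;  out=∅∪out(14)=∅
  fail(15) 'cc': from fail(14)=0 chase 'c': 0 ⇒ 14;  out={5}∪out(14)={5}
  fail(3) 'ddd': from fail(2)=1 chase 'd': 1 ⇒ 2;  out={0}∪out(2)={0}
  fail(6) 'abe': from fail(5)=0 chase 'e': 0 ⇒ 11;  out=∅∪out(11)={3}
  fail(9) 'dcc': from fail(8)=14 chase 'c': 14 ⇒ 15;  out=∅∪out(15)={5}
  fail(12) 'ddc': from fail(2)=1 chase 'c': 1 ⇒ 8;  out=∅∪out(8)=∅
  fail(7) 'abeb': from fail(6)=11 chase 'b': 11→0 ⇒ 0;  out={1}∪out(0)={1}
  fail(10) 'dccc': from fail(9)=15 chase 'c': 15→14 ⇒ 15;  out={2}∪out(15)={2,5}
  fail(13) 'ddce': from fail(12)=8 chase 'e': 8→14→0 ⇒ 11;  out={4}∪out(11)={3,4}

Text stream:
[0] read 'c'  n0⇒n14
[1] read 'd'  n14⇒n1 (fail-walked)
[2] read 'd'  n1⇒n2
[3] read 'd'  n2⇒n3  → match P0@[1:3]
[4] read 'a'  n3⇒n4 (fail-walked)
[5] read 'c'  n4⇒n14 (fail-walked)
[6] read 'a'  n14⇒n4 (fail-walked)
[7] read 'a'  n4⇒n4 (fail-walked)
[8] read 'b'  n4⇒n5
[9] read 'e'  n5⇒n6  → match P3@[9:9]
[10] read 'b'  n6⇒n7  → match P1@[7:10]
[11] read 'd'  n7⇒n1 (fail-walked)
[12] read 'c'  n1⇒n8
[13] read 'c'  n8⇒n9  → match P5@[12:13]
[14] read 'c'  n9⇒n10  → match P2@[11:14],P5@[13:14]
[15] read 'c'  n10⇒n15 (fail-walked)  → match P5@[14:15]
[16] read 'a'  n15⇒n4 (fail-walked)
[17] read 'b'  n4⇒n5
[18] read 'e'  n5⇒n6  → match P3@[18:18]
[19] read 'b'  n6⇒n7  → match P1@[16:19]
[20] read 'd'  n7⇒n1 (fail-walked)
[21] read 'd'  n1⇒n2
[22] read 'd'  n2⇒n3  → match P0@[20:22]
[23] read 'c'  n3⇒n12 (fail-walked)
[24] read 'e'  n12⇒n13  → match P3@[24:24],P4@[21:24]
[25] read 'b'  n13⇒n0 (fail-walked)

Result: [[3,0],[9,3],[10,1],[13,5],[14,2],[14,5],[15,5],[18,3],[19,1],[22,0],[24,3],[24,4]]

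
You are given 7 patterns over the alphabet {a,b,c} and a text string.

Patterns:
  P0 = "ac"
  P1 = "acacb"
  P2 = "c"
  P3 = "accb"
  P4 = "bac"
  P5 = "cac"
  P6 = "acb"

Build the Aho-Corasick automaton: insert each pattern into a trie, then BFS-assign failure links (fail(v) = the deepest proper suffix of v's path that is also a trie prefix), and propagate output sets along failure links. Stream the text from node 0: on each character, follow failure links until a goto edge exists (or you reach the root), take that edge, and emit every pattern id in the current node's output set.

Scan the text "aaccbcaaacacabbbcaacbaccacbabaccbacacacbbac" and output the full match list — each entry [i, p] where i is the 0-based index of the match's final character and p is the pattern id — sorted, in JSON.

Build:
Trie nodes:
  n0 'ε': a→1 b→9 c→6
  n1 'a': c→2
  n2 'ac': a→3 b→14 c→7  ←P0
  n3 'aca': c→4
  n4 'acac': b→5
  n5 'acacb': ·  ←P1
  n6 'c': a→12  ←P2
  n7 'acc': b→8
  n8 'accb': ·  ←P3
  n9 'b': a→10
  n10 'ba': c→11
  n11 'bac': ·  ←P4
  n12 'ca': c→13
  n13 'cac': ·  ←P5
  n14 'acb': ·  ←P6

BFS fail/out derivation:
  fail(1) 'a': from fail(0)=0 chase 'a': 0 ⇒ 0;  out=∅∪out(0)=∅
  fail(6) 'c': from fail(0)=0 chase 'c': 0 ⇒ 0;  out={2}∪out(0)={2}
  fail(9) 'b': from fail(0)=0 chase 'b': 0 ⇒ 0;  out=∅∪out(0)=∅
  fail(2) 'ac': from fail(1)=0 chase 'c': 0 ⇒ 6;  out={0}∪out(6)={0,2}
  fail(10) 'ba': from fail(9)=0 chase 'a': 0 ⇒ 1;  out=∅∪out(1)=∅
  fail(12) 'ca': from fail(6)=0 chase 'a': 0 ⇒ 1;  out=∅∪out(1)=∅
  fail(3) 'aca': from fail(2)=6 chase 'a': 6 ⇒ 12;  out=∅∪out(12)=∅
  fail(7) 'acc': from fail(2)=6 chase 'c': 6→0 ⇒ 6;  out=∅∪out(6)={2}
  fail(11) 'bac': from fail(10)=1 chase 'c': 1 ⇒ 2;  out={4}∪out(2)={0,2,4}
  fail(13) 'cac': from fail(12)=1 chase 'c': 1 ⇒ 2;  out={5}∪out(2)={0,2,5}
  fail(14) 'acb': from fail(2)=6 chase 'b': 6→0 ⇒ 9;  out={6}∪out(9)={6}
  fail(4) 'acac': from fail(3)=12 chase 'c': 12 ⇒ 13;  out=∅∪out(13)={0,2,5}
  fail(8) 'accb': from fail(7)=6 chase 'b': 6→0 ⇒ 9;  out={3}∪out(9)={3}
  fail(5) 'acacb': from fail(4)=13 chase 'b': 13→2 ⇒ 14;  out={1}∪out(14)={1,6}

Text stream:
[0] read 'a'  n0⇒n1
[1] read 'a'  n1⇒n1 (via fail)
[2] read 'c'  n1⇒n2  emit P0@[1:2],P2@[2:2]
[3] read 'c'  n2⇒n7  emit P2@[3:3]
[4] read 'b'  n7⇒n8  emit P3@[1:4]
[5] read 'c'  n8⇒n6 (via fail)  emit P2@[5:5]
[6] read 'a'  n6⇒n12
[7] read 'a'  n12⇒n1 (via fail)
[8] read 'a'  n1⇒n1 (via fail)
[9] read 'c'  n1⇒n2  emit P0@[8:9],P2@[9:9]
[10] read 'a'  n2⇒n3
[11] read 'c'  n3⇒n4  emit P0@[10:11],P2@[11:11],P5@[9:11]
[12] read 'a'  n4⇒n3 (via fail)
[13] read 'b'  n3⇒n9 (via fail)
[14] read 'b'  n9⇒n9 (via fail)
[15] read 'b'  n9⇒n9 (via fail)
[16] read 'c'  n9⇒n6 (via fail)  emit P2@[16:16]
[17] read 'a'  n6⇒n12
[18] read 'a'  n12⇒n1 (via fail)
[19] read 'c'  n1⇒n2  emit P0@[18:19],P2@[19:19]
[20] read 'b'  n2⇒n14  emit P6@[18:20]
[21] read 'a'  n14⇒n10 (via fail)
[22] read 'c'  n10⇒n11  emit P0@[21:22],P2@[22:22],P4@[20:22]
[23] read 'c'  n11⇒n7 (via fail)  emit P2@[23:23]
[24] read 'a'  n7⇒n12 (via fail)
[25] read 'c'  n12⇒n13  emit P0@[24:25],P2@[25:25],P5@[23:25]
[26] read 'b'  n13⇒n14 (via fail)  emit P6@[24:26]
[27] read 'a'  n14⇒n10 (via fail)
[28] read 'b'  n10⇒n9 (via fail)
[29] read 'a'  n9⇒n10
[30] read 'c'  n10⇒n11  emit P0@[29:30],P2@[30:30],P4@[28:30]
[31] read 'c'  n11⇒n7 (via fail)  emit P2@[31:31]
[32] read 'b'  n7⇒n8  emit P3@[29:32]
[33] read 'a'  n8⇒n10 (via fail)
[34] read 'c'  n10⇒n11  emit P0@[33:34],P2@[34:34],P4@[32:34]
[35] read 'a'  n11⇒n3 (via fail)
[36] read 'c'  n3⇒n4  emit P0@[35:36],P2@[36:36],P5@[34:36]
[37] read 'a'  n4⇒n3 (via fail)
[38] read 'c'  n3⇒n4  emit P0@[37:38],P2@[38:38],P5@[36:38]
[39] read 'b'  n4⇒n5  emit P1@[35:39],P6@[37:39]
[40] read 'b'  n5⇒n9 (via fail)
[41] read 'a'  n9⇒n10
[42] read 'c'  n10⇒n11  emit P0@[41:42],P2@[42:42],P4@[40:42]

Matches: [[2,0],[2,2],[3,2],[4,3],[5,2],[9,0],[9,2],[11,0],[11,2],[11,5],[16,2],[19,0],[19,2],[20,6],[22,0],[22,2],[22,4],[23,2],[25,0],[25,2],[25,5],[26,6],[30,0],[30,2],[30,4],[31,2],[32,3],[34,0],[34,2],[34,4],[36,0],[36,2],[36,5],[38,0],[38,2],[38,5],[39,1],[39,6],[42,0],[42,2],[42,4]]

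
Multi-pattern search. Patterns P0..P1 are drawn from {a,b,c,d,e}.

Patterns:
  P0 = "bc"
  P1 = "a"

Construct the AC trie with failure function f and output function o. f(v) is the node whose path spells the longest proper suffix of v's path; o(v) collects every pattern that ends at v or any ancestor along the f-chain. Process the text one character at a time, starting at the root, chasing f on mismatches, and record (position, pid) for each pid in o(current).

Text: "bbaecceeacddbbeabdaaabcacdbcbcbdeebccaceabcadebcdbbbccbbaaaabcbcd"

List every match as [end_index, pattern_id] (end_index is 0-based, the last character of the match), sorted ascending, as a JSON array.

Build automaton:
Trie nodes:
  n0 'ε': a→3 b→1
  n1 'b': c→2
  n2 'bc': ·  ←P0
  n3 'a': ·  ←P1

BFS fail/out derivation:
  fail(1) 'b': from fail(0)=0 chase 'b': 0 ⇒ 0;  out=∅∪out(0)=∅
  fail(3) 'a': from fail(0)=0 chase 'a': 0 ⇒ 0;  out={1}∪out(0)={1}
  fail(2) 'bc': from fail(1)=0 chase 'c': 0 ⇒ 0;  out={0}∪out(0)={0}

Text stream:
[0] read 'b'  n0⇒n1
[1] read 'b'  n1⇒n1 (fail-walked)
[2] read 'a'  n1⇒n3 (fail-walked)  → match P1@[2:2]
[3] read 'e'  n3⇒n0 (fail-walked)
[4] read 'c'  n0⇒n0
[5] read 'c'  n0⇒n0
[6] read 'e'  n0⇒n0
[7] read 'e'  n0⇒n0
[8] read 'a'  n0⇒n3  → match P1@[8:8]
[9] read 'c'  n3⇒n0 (fail-walked)
[10] read 'd'  n0⇒n0
[11] read 'd'  n0⇒n0
[12] read 'b'  n0⇒n1
[13] read 'b'  n1⇒n1 (fail-walked)
[14] read 'e'  n1⇒n0 (fail-walked)
[15] read 'a'  n0⇒n3  → match P1@[15:15]
[16] read 'b'  n3⇒n1 (fail-walked)
[17] read 'd'  n1⇒n0 (fail-walked)
[18] read 'a'  n0⇒n3  → match P1@[18:18]
[19] read 'a'  n3⇒n3 (fail-walked)  → match P1@[19:19]
[20] read 'a'  n3⇒n3 (fail-walked)  → match P1@[20:20]
[21] read 'b'  n3⇒n1 (fail-walked)
[22] read 'c'  n1⇒n2  → match P0@[21:22]
[23] read 'a'  n2⇒n3 (fail-walked)  → match P1@[23:23]
[24] read 'c'  n3⇒n0 (fail-walked)
[25] read 'd'  n0⇒n0
[26] read 'b'  n0⇒n1
[27] read 'c'  n1⇒n2  → match P0@[26:27]
[28] read 'b'  n2⇒n1 (fail-walked)
[29] read 'c'  n1⇒n2  → match P0@[28:29]
[30] read 'b'  n2⇒n1 (fail-walked)
[31] read 'd'  n1⇒n0 (fail-walked)
[32] read 'e'  n0⇒n0
[33] read 'e'  n0⇒n0
[34] read 'b'  n0⇒n1
[35] read 'c'  n1⇒n2  → match P0@[34:35]
[36] read 'c'  n2⇒n0 (fail-walked)
[37] read 'a'  n0⇒n3  → match P1@[37:37]
[38] read 'c'  n3⇒n0 (fail-walked)
[39] read 'e'  n0⇒n0
[40] read 'a'  n0⇒n3  → match P1@[40:40]
[41] read 'b'  n3⇒n1 (fail-walked)
[42] read 'c'  n1⇒n2  → match P0@[41:42]
[43] read 'a'  n2⇒n3 (fail-walked)  → match P1@[43:43]
[44] read 'd'  n3⇒n0 (fail-walked)
[45] read 'e'  n0⇒n0
[46] read 'b'  n0⇒n1
[47] read 'c'  n1⇒n2  → match P0@[46:47]
[48] read 'd'  n2⇒n0 (fail-walked)
[49] read 'b'  n0⇒n1
[50] read 'b'  n1⇒n1 (fail-walked)
[51] read 'b'  n1⇒n1 (fail-walked)
[52] read 'c'  n1⇒n2  → match P0@[51:52]
[53] read 'c'  n2⇒n0 (fail-walked)
[54] read 'b'  n0⇒n1
[55] read 'b'  n1⇒n1 (fail-walked)
[56] read 'a'  n1⇒n3 (fail-walked)  → match P1@[56:56]
[57] read 'a'  n3⇒n3 (fail-walked)  → match P1@[57:57]
[58] read 'a'  n3⇒n3 (fail-walked)  → match P1@[58:58]
[59] read 'a'  n3⇒n3 (fail-walked)  → match P1@[59:59]
[60] read 'b'  n3⇒n1 (fail-walked)
[61] read 'c'  n1⇒n2  → match P0@[60:61]
[62] read 'b'  n2⇒n1 (fail-walked)
[63] read 'c'  n1⇒n2  → match P0@[62:63]
[64] read 'd'  n2⇒n0 (fail-walked)

Matches: [[2,1],[8,1],[15,1],[18,1],[19,1],[20,1],[22,0],[23,1],[27,0],[29,0],[35,0],[37,1],[40,1],[42,0],[43,1],[47,0],[52,0],[56,1],[57,1],[58,1],[59,1],[61,0],[63,0]]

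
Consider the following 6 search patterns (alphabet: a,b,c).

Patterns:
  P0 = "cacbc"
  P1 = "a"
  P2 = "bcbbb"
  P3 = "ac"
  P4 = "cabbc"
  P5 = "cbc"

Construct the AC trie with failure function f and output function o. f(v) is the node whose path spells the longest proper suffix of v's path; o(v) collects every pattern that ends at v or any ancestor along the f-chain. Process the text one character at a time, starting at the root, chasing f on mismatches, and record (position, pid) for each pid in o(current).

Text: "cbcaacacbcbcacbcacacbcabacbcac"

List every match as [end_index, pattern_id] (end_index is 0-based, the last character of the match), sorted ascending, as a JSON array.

Build:
Trie (insert patterns):
  n0 'ε': a→6 b→7 c→1
  n1 'c': a→2 b→16
  n2 'ca': b→13 c→3
  n3 'cac': b→4
  n4 'cacb': c→5
  n5 'cacbc': ·  [P0 ends]
  n6 'a': c→12  [P1 ends]
  n7 'b': c→8
  n8 'bc': b→9
  n9 'bcb': b→10
  n10 'bcbb': b→11
  n11 'bcbbb': ·  [P2 ends]
  n12 'ac': ·  [P3 ends]
  n13 'cab': b→14
  n14 'cabb': c→15
  n15 'cabbc': ·  [P4 ends]
  n16 'cb': c→17
  n17 'cbc': ·  [P5 ends]

Failure links (BFS by depth):
  fail(1) 'c': from fail(0)=0 chase 'c': 0 ⇒ 0;  out=∅∪out(0)=∅
  fail(6) 'a': from fail(0)=0 chase 'a': 0 ⇒ 0;  out={1}∪out(0)={1}
  fail(7) 'b': from fail(0)=0 chase 'b': 0 ⇒ 0;  out=∅∪out(0)=∅
  fail(2) 'ca': from fail(1)=0 chase 'a': 0 ⇒ 6;  out=∅∪out(6)={1}
  fail(8) 'bc': from fail(7)=0 chase 'c': 0 ⇒ 1;  out=∅∪out(1)=∅
  fail(12) 'ac': from fail(6)=0 chase 'c': 0 ⇒ 1;  out={3}∪out(1)={3}
  fail(16) 'cb': from fail(1)=0 chase 'b': 0 ⇒ 7;  out=∅∪out(7)=∅
  fail(3) 'cac': from fail(2)=6 chase 'c': 6 ⇒ 12;  out=∅∪out(12)={3}
  fail(9) 'bcb': from fail(8)=1 chase 'b': 1 ⇒ 16;  out=∅∪out(16)=∅
  fail(13) 'cab': from fail(2)=6 chase 'b': 6→0 ⇒ 7;  out=∅∪out(7)=∅
  fail(17) 'cbc': from fail(16)=7 chase 'c': 7 ⇒ 8;  out={5}∪out(8)={5}
  fail(4) 'cacb': from fail(3)=12 chase 'b': 12→1 ⇒ 16;  out=∅∪out(16)=∅
  fail(10) 'bcbb': from fail(9)=16 chase 'b': 16→7→0 ⇒ 7;  out=∅∪out(7)=∅
  fail(14) 'cabb': from fail(13)=7 chase 'b': 7→0 ⇒ 7;  out=∅∪out(7)=∅
  fail(5) 'cacbc': from fail(4)=16 chase 'c': 16 ⇒ 17;  out={0}∪out(17)={0,5}
  fail(11) 'bcbbb': from fail(10)=7 chase 'b': 7→0 ⇒ 7;  out={2}∪out(7)={2}
  fail(15) 'cabbc': from fail(14)=7 chase 'c': 7 ⇒ 8;  out={4}∪out(8)={4}

Run:
i=0 'c': node 0→1
i=1 'b': node 1→16
i=2 'c': node 16→17  ** P5@[0:2]
i=3 'a': node 17→2 (via fail)  ** P1@[3:3]
i=4 'a': node 2→6 (via fail)  ** P1@[4:4]
i=5 'c': node 6→12  ** P3@[4:5]
i=6 'a': node 12→2 (via fail)  ** P1@[6:6]
i=7 'c': node 2→3  ** P3@[6:7]
i=8 'b': node 3→4
i=9 'c': node 4→5  ** P0@[5:9],P5@[7:9]
i=10 'b': node 5→9 (via fail)
i=11 'c': node 9→17 (via fail)  ** P5@[9:11]
i=12 'a': node 17→2 (via fail)  ** P1@[12:12]
i=13 'c': node 2→3  ** P3@[12:13]
i=14 'b': node 3→4
i=15 'c': node 4→5  ** P0@[11:15],P5@[13:15]
i=16 'a': node 5→2 (via fail)  ** P1@[16:16]
i=17 'c': node 2→3  ** P3@[16:17]
i=18 'a': node 3→2 (via fail)  ** P1@[18:18]
i=19 'c': node 2→3  ** P3@[18:19]
i=20 'b': node 3→4
i=21 'c': node 4→5  ** P0@[17:21],P5@[19:21]
i=22 'a': node 5→2 (via fail)  ** P1@[22:22]
i=23 'b': node 2→13
i=24 'a': node 13→6 (via fail)  ** P1@[24:24]
i=25 'c': node 6→12  ** P3@[24:25]
i=26 'b': node 12→16 (via fail)
i=27 'c': node 16→17  ** P5@[25:27]
i=28 'a': node 17→2 (via fail)  ** P1@[28:28]
i=29 'c': node 2→3  ** P3@[28:29]

Matches: [[2,5],[3,1],[4,1],[5,3],[6,1],[7,3],[9,0],[9,5],[11,5],[12,1],[13,3],[15,0],[15,5],[16,1],[17,3],[18,1],[19,3],[21,0],[21,5],[22,1],[24,1],[25,3],[27,5],[28,1],[29,3]]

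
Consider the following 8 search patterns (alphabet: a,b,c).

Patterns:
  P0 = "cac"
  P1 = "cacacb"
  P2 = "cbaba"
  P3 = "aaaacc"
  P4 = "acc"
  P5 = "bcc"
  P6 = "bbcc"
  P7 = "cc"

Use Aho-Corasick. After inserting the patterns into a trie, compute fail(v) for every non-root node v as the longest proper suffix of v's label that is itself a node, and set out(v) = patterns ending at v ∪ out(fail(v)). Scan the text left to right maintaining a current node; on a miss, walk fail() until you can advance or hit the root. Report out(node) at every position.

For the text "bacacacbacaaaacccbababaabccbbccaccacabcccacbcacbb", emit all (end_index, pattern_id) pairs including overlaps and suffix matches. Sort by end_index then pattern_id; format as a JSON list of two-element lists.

Build automaton:
Trie nodes:
  0='ε' goto a→11 b→19 c→1
  1='c' goto a→2 b→7 c→25
  2='ca' goto c→3
  3='cac' goto a→4  [P0 ends]
  4='caca' goto c→5
  5='cacac' goto b→6
  6='cacacb' goto ·  [P1 ends]
  7='cb' goto a→8
  8='cba' goto b→9
  9='cbab' goto a→10
  10='cbaba' goto ·  [P2 ends]
  11='a' goto a→12 c→17
  12='aa' goto a→13
  13='aaa' goto a→14
  14='aaaa' goto c→15
  15='aaaac' goto c→16
  16='aaaacc' goto ·  [P3 ends]
  17='ac' goto c→18
  18='acc' goto ·  [P4 ends]
  19='b' goto b→22 c→20
  20='bc' goto c→21
  21='bcc' goto ·  [P5 ends]
  22='bb' goto c→23
  23='bbc' goto c→24
  24='bbcc' goto ·  [P6 ends]
  25='cc' goto ·  [P7 ends]

BFS fail/out derivation:
  fail(1) 'c': from fail(0)=0 chase 'c': 0 ⇒ 0;  out=∅∪out(0)=∅
  fail(11) 'a': from fail(0)=0 chase 'a': 0 ⇒ 0;  out=∅∪out(0)=∅
  fail(19) 'b': from fail(0)=0 chase 'b': 0 ⇒ 0;  out=∅∪out(0)=∅
  fail(2) 'ca': from fail(1)=0 chase 'a': 0 ⇒ 11;  out=∅∪out(11)=∅
  fail(7) 'cb': from fail(1)=0 chase 'b': 0 ⇒ 19;  out=∅∪out(19)=∅
  fail(12) 'aa': from fail(11)=0 chase 'a': 0 ⇒ 11;  out=∅∪out(11)=∅
  fail(17) 'ac': from fail(11)=0 chase 'c': 0 ⇒ 1;  out=∅∪out(1)=∅
  fail(20) 'bc': from fail(19)=0 chase 'c': 0 ⇒ 1;  out=∅∪out(1)=∅
  fail(22) 'bb': from fail(19)=0 chase 'b': 0 ⇒ 19;  out=∅∪out(19)=∅
  fail(25) 'cc': from fail(1)=0 chase 'c': 0 ⇒ 1;  out={7}∪out(1)={7}
  fail(3) 'cac': from fail(2)=11 chase 'c': 11 ⇒ 17;  out={0}∪out(17)={0}
  fail(8) 'cba': from fail(7)=19 chase 'a': 19→0 ⇒ 11;  out=∅∪out(11)=∅
  fail(13) 'aaa': from fail(12)=11 chase 'a': 11 ⇒ 12;  out=∅∪out(12)=∅
  fail(18) 'acc': from fail(17)=1 chase 'c': 1 ⇒ 25;  out={4}∪out(25)={4,7}
  fail(21) 'bcc': from fail(20)=1 chase 'c': 1 ⇒ 25;  out={5}∪out(25)={5,7}
  fail(23) 'bbc': from fail(22)=19 chase 'c': 19 ⇒ 20;  out=∅∪out(20)=∅
  fail(4) 'caca': from fail(3)=17 chase 'a': 17→1 ⇒ 2;  out=∅∪out(2)=∅
  fail(9) 'cbab': from fail(8)=11 chase 'b': 11→0 ⇒ 19;  out=∅∪out(19)=∅
  fail(14) 'aaaa': from fail(13)=12 chase 'a': 12 ⇒ 13;  out=∅∪out(13)=∅
  fail(24) 'bbcc': from fail(23)=20 chase 'c': 20 ⇒ 21;  out={6}∪out(21)={5,6,7}
  fail(5) 'cacac': from fail(4)=2 chase 'c': 2 ⇒ 3;  out=∅∪out(3)={0}
  fail(10) 'cbaba': from fail(9)=19 chase 'a': 19→0 ⇒ 11;  out={2}∪out(11)={2}
  fail(15) 'aaaac': from fail(14)=13 chase 'c': 13→12→11 ⇒ 17;  out=∅∪out(17)=∅
  fail(6) 'cacacb': from fail(5)=3 chase 'b': 3→17→1 ⇒ 7;  out={1}∪out(7)={1}
  fail(16) 'aaaacc': from fail(15)=17 chase 'c': 17 ⇒ 18;  out={3}∪out(18)={3,4,7}

Scan:
[0] read 'b'  n0⇒n19
[1] read 'a'  n19⇒n11 (via fail)
[2] read 'c'  n11⇒n17
[3] read 'a'  n17⇒n2 (via fail)
[4] read 'c'  n2⇒n3  → match P0@[2:4]
[5] read 'a'  n3⇒n4
[6] read 'c'  n4⇒n5  → match P0@[4:6]
[7] read 'b'  n5⇒n6  → match P1@[2:7]
[8] read 'a'  n6⇒n8 (via fail)
[9] read 'c'  n8⇒n17 (via fail)
[10] read 'a'  n17⇒n2 (via fail)
[11] read 'a'  n2⇒n12 (via fail)
[12] read 'a'  n12⇒n13
[13] read 'a'  n13⇒n14
[14] read 'c'  n14⇒n15
[15] read 'c'  n15⇒n16  → match P3@[10:15],P4@[13:15],P7@[14:15]
[16] read 'c'  n16⇒n25 (via fail)  → match P7@[15:16]
[17] read 'b'  n25⇒n7 (via fail)
[18] read 'a'  n7⇒n8
[19] read 'b'  n8⇒n9
[20] read 'a'  n9⇒n10  → match P2@[16:20]
[21] read 'b'  n10⇒n19 (via fail)
[22] read 'a'  n19⇒n11 (via fail)
[23] read 'a'  n11⇒n12
[24] read 'b'  n12⇒n19 (via fail)
[25] read 'c'  n19⇒n20
[26] read 'c'  n20⇒n21  → match P5@[24:26],P7@[25:26]
[27] read 'b'  n21⇒n7 (via fail)
[28] read 'b'  n7⇒n22 (via fail)
[29] read 'c'  n22⇒n23
[30] read 'c'  n23⇒n24  → match P5@[28:30],P6@[27:30],P7@[29:30]
[31] read 'a'  n24⇒n2 (via fail)
[32] read 'c'  n2⇒n3  → match P0@[30:32]
[33] read 'c'  n3⇒n18 (via fail)  → match P4@[31:33],P7@[32:33]
[34] read 'a'  n18⇒n2 (via fail)
[35] read 'c'  n2⇒n3  → match P0@[33:35]
[36] read 'a'  n3⇒n4
[37] read 'b'  n4⇒n19 (via fail)
[38] read 'c'  n19⇒n20
[39] read 'c'  n20⇒n21  → match P5@[37:39],P7@[38:39]
[40] read 'c'  n21⇒n25 (via fail)  → match P7@[39:40]
[41] read 'a'  n25⇒n2 (via fail)
[42] read 'c'  n2⇒n3  → match P0@[40:42]
[43] read 'b'  n3⇒n7 (via fail)
[44] read 'c'  n7⇒n20 (via fail)
[45] read 'a'  n20⇒n2 (via fail)
[46] read 'c'  n2⇒n3  → match P0@[44:46]
[47] read 'b'  n3⇒n7 (via fail)
[48] read 'b'  n7⇒n22 (via fail)

All matches (sorted): [[4,0],[6,0],[7,1],[15,3],[15,4],[15,7],[16,7],[20,2],[26,5],[26,7],[30,5],[30,6],[30,7],[32,0],[33,4],[33,7],[35,0],[39,5],[39,7],[40,7],[42,0],[46,0]]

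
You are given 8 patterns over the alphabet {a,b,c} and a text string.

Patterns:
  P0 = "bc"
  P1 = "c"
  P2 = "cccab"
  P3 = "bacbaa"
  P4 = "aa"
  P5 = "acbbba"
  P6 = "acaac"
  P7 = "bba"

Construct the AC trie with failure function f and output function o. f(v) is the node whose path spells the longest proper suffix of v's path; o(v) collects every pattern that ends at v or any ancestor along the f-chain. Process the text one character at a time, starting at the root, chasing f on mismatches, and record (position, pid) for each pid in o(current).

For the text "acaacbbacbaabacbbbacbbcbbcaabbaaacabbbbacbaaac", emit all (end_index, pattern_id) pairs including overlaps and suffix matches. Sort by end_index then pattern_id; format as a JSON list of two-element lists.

Build automaton:
Trie (insert patterns):
  0='ε' goto a→13 b→1 c→3
  1='b' goto a→8 b→23 c→2
  2='bc' goto ·  ←P0
  3='c' goto c→4  ←P1
  4='cc' goto c→5
  5='ccc' goto a→6
  6='ccca' goto b→7
  7='cccab' goto ·  ←P2
  8='ba' goto c→9
  9='bac' goto b→10
  10='bacb' goto a→11
  11='bacba' goto a→12
  12='bacbaa' goto ·  ←P3
  13='a' goto a→14 c→15
  14='aa' goto ·  ←P4
  15='ac' goto a→20 b→16
  16='acb' goto b→17
  17='acbb' goto b→18
  18='acbbb' goto a→19
  19='acbbba' goto ·  ←P5
  20='aca' goto a→21
  21='acaa' goto c→22
  22='acaac' goto ·  ←P6
  23='bb' goto a→24
  24='bba' goto ·  ←P7

Failure links (BFS by depth):
  n1('b'): parent n0 fail=0; on 'b' 0 → fail=0;  out ∅∪∅=∅
  n3('c'): parent n0 fail=0; on 'c' 0 → fail=0;  out {1}∪∅={1}
  n13('a'): parent n0 fail=0; on 'a' 0 → fail=0;  out ∅∪∅=∅
  n2('bc'): parent n1 fail=0; on 'c' 0 → fail=3;  out {0}∪{1}={0,1}
  n4('cc'): parent n3 fail=0; on 'c' 0 → fail=3;  out ∅∪{1}={1}
  n8('ba'): parent n1 fail=0; on 'a' 0 → fail=13;  out ∅∪∅=∅
  n14('aa'): parent n13 fail=0; on 'a' 0 → fail=13;  out {4}∪∅={4}
  n15('ac'): parent n13 fail=0; on 'c' 0 → fail=3;  out ∅∪{1}={1}
  n23('bb'): parent n1 fail=0; on 'b' 0 → fail=1;  out ∅∪∅=∅
  n5('ccc'): parent n4 fail=3; on 'c' 3 → fail=4;  out ∅∪{1}={1}
  n9('bac'): parent n8 fail=13; on 'c' 13 → fail=15;  out ∅∪{1}={1}
  n16('acb'): parent n15 fail=3; on 'b' 3→0 → fail=1;  out ∅∪∅=∅
  n20('aca'): parent n15 fail=3; on 'a' 3→0 → fail=13;  out ∅∪∅=∅
  n24('bba'): parent n23 fail=1; on 'a' 1 → fail=8;  out {7}∪∅={7}
  n6('ccca'): parent n5 fail=4; on 'a' 4→3→0 → fail=13;  out ∅∪∅=∅
  n10('bacb'): parent n9 fail=15; on 'b' 15 → fail=16;  out ∅∪∅=∅
  n17('acbb'): parent n16 fail=1; on 'b' 1 → fail=23;  out ∅∪∅=∅
  n21('acaa'): parent n20 fail=13; on 'a' 13 → fail=14;  out ∅∪{4}={4}
  n7('cccab'): parent n6 fail=13; on 'b' 13→0 → fail=1;  out {2}∪∅={2}
  n11('bacba'): parent n10 fail=16; on 'a' 16→1 → fail=8;  out ∅∪∅=∅
  n18('acbbb'): parent n17 fail=23; on 'b' 23→1 → fail=23;  out ∅∪∅=∅
  n22('acaac'): parent n21 fail=14; on 'c' 14→13 → fail=15;  out {6}∪{1}={1,6}
  n12('bacbaa'): parent n11 fail=8; on 'a' 8→13 → fail=14;  out {3}∪{4}={3,4}
  n19('acbbba'): parent n18 fail=23; on 'a' 23 → fail=24;  out {5}∪{7}={5,7}

Scan:
[0] read 'a'  n0⇒n13
[1] read 'c'  n13⇒n15  ** P1@[1:1]
[2] read 'a'  n15⇒n20
[3] read 'a'  n20⇒n21  ** P4@[2:3]
[4] read 'c'  n21⇒n22  ** P1@[4:4],P6@[0:4]
[5] read 'b'  n22⇒n16 (fail-walked)
[6] read 'b'  n16⇒n17
[7] read 'a'  n17⇒n24 (fail-walked)  ** P7@[5:7]
[8] read 'c'  n24⇒n9 (fail-walked)  ** P1@[8:8]
[9] read 'b'  n9⇒n10
[10] read 'a'  n10⇒n11
[11] read 'a'  n11⇒n12  ** P3@[6:11],P4@[10:11]
[12] read 'b'  n12⇒n1 (fail-walked)
[13] read 'a'  n1⇒n8
[14] read 'c'  n8⇒n9  ** P1@[14:14]
[15] read 'b'  n9⇒n10
[16] read 'b'  n10⇒n17 (fail-walked)
[17] read 'b'  n17⇒n18
[18] read 'a'  n18⇒n19  ** P5@[13:18],P7@[16:18]
[19] read 'c'  n19⇒n9 (fail-walked)  ** P1@[19:19]
[20] read 'b'  n9⇒n10
[21] read 'b'  n10⇒n17 (fail-walked)
[22] read 'c'  n17⇒n2 (fail-walked)  ** P0@[21:22],P1@[22:22]
[23] read 'b'  n2⇒n1 (fail-walked)
[24] read 'b'  n1⇒n23
[25] read 'c'  n23⇒n2 (fail-walked)  ** P0@[24:25],P1@[25:25]
[26] read 'a'  n2⇒n13 (fail-walked)
[27] read 'a'  n13⇒n14  ** P4@[26:27]
[28] read 'b'  n14⇒n1 (fail-walked)
[29] read 'b'  n1⇒n23
[30] read 'a'  n23⇒n24  ** P7@[28:30]
[31] read 'a'  n24⇒n14 (fail-walked)  ** P4@[30:31]
[32] read 'a'  n14⇒n14 (fail-walked)  ** P4@[31:32]
[33] read 'c'  n14⇒n15 (fail-walked)  ** P1@[33:33]
[34] read 'a'  n15⇒n20
[35] read 'b'  n20⇒n1 (fail-walked)
[36] read 'b'  n1⇒n23
[37] read 'b'  n23⇒n23 (fail-walked)
[38] read 'b'  n23⇒n23 (fail-walked)
[39] read 'a'  n23⇒n24  ** P7@[37:39]
[40] read 'c'  n24⇒n9 (fail-walked)  ** P1@[40:40]
[41] read 'b'  n9⇒n10
[42] read 'a'  n10⇒n11
[43] read 'a'  n11⇒n12  ** P3@[38:43],P4@[42:43]
[44] read 'a'  n12⇒n14 (fail-walked)  ** P4@[43:44]
[45] read 'c'  n14⇒n15 (fail-walked)  ** P1@[45:45]

Result: [[1,1],[3,4],[4,1],[4,6],[7,7],[8,1],[11,3],[11,4],[14,1],[18,5],[18,7],[19,1],[22,0],[22,1],[25,0],[25,1],[27,4],[30,7],[31,4],[32,4],[33,1],[39,7],[40,1],[43,3],[43,4],[44,4],[45,1]]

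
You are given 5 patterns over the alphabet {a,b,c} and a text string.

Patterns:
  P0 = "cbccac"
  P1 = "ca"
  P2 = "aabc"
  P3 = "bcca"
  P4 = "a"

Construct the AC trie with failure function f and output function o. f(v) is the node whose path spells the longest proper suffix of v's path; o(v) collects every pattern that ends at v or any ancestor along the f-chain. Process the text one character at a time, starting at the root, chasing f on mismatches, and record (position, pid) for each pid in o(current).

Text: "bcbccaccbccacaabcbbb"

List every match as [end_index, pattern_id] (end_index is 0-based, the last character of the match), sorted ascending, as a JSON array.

Construct AC machine:
Trie nodes:
  0='ε' goto a→8 b→12 c→1
  1='c' goto a→7 b→2
  2='cb' goto c→3
  3='cbc' goto c→4
  4='cbcc' goto a→5
  5='cbcca' goto c→6
  6='cbccac' goto ·  [P0 ends]
  7='ca' goto ·  [P1 ends]
  8='a' goto a→9  [P4 ends]
  9='aa' goto b→10
  10='aab' goto c→11
  11='aabc' goto ·  [P2 ends]
  12='b' goto c→13
  13='bc' goto c→14
  14='bcc' goto a→15
  15='bcca' goto ·  [P3 ends]

Failure links (BFS by depth):
  n1('c'): parent n0 fail=0; on 'c' 0 → fail=0;  out ∅∪∅=∅
  n8('a'): parent n0 fail=0; on 'a' 0 → fail=0;  out {4}∪∅={4}
  n12('b'): parent n0 fail=0; on 'b' 0 → fail=0;  out ∅∪∅=∅
  n2('cb'): parent n1 fail=0; on 'b' 0 → fail=12;  out ∅∪∅=∅
  n7('ca'): parent n1 fail=0; on 'a' 0 → fail=8;  out {1}∪{4}={1,4}
  n9('aa'): parent n8 fail=0; on 'a' 0 → fail=8;  out ∅∪{4}={4}
  n13('bc'): parent n12 fail=0; on 'c' 0 → fail=1;  out ∅∪∅=∅
  n3('cbc'): parent n2 fail=12; on 'c' 12 → fail=13;  out ∅∪∅=∅
  n10('aab'): parent n9 fail=8; on 'b' 8→0 → fail=12;  out ∅∪∅=∅
  n14('bcc'): parent n13 fail=1; on 'c' 1→0 → fail=1;  out ∅∪∅=∅
  n4('cbcc'): parent n3 fail=13; on 'c' 13 → fail=14;  out ∅∪∅=∅
  n11('aabc'): parent n10 fail=12; on 'c' 12 → fail=13;  out {2}∪∅={2}
  n15('bcca'): parent n14 fail=1; on 'a' 1 → fail=7;  out {3}∪{1,4}={1,3,4}
  n5('cbcca'): parent n4 fail=14; on 'a' 14 → fail=15;  out ∅∪{1,3,4}={1,3,4}
  n6('cbccac'): parent n5 fail=15; on 'c' 15→7→8→0 → fail=1;  out {0}∪∅={0}

Scan:
[0] read 'b'  n0⇒n12
[1] read 'c'  n12⇒n13
[2] read 'b'  n13⇒n2 ·f
[3] read 'c'  n2⇒n3
[4] read 'c'  n3⇒n4
[5] read 'a'  n4⇒n5  ** P1@[4:5],P3@[2:5],P4@[5:5]
[6] read 'c'  n5⇒n6  ** P0@[1:6]
[7] read 'c'  n6⇒n1 ·f
[8] read 'b'  n1⇒n2
[9] read 'c'  n2⇒n3
[10] read 'c'  n3⇒n4
[11] read 'a'  n4⇒n5  ** P1@[10:11],P3@[8:11],P4@[11:11]
[12] read 'c'  n5⇒n6  ** P0@[7:12]
[13] read 'a'  n6⇒n7 ·f  ** P1@[12:13],P4@[13:13]
[14] read 'a'  n7⇒n9 ·f  ** P4@[14:14]
[15] read 'b'  n9⇒n10
[16] read 'c'  n10⇒n11  ** P2@[13:16]
[17] read 'b'  n11⇒n2 ·f
[18] read 'b'  n2⇒n12 ·f
[19] read 'b'  n12⇒n12 ·f

Matches: [[5,1],[5,3],[5,4],[6,0],[11,1],[11,3],[11,4],[12,0],[13,1],[13,4],[14,4],[16,2]]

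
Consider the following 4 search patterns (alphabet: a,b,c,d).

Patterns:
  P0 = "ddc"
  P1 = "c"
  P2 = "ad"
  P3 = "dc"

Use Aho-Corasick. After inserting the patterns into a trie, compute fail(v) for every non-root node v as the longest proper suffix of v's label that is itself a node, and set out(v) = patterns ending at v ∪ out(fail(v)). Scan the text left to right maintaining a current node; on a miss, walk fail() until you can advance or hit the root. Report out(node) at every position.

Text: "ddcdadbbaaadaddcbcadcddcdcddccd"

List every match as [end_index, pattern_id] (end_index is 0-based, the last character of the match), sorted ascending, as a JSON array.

Build automaton:
Trie (insert patterns):
  0='ε' goto a→5 c→4 d→1
  1='d' goto c→7 d→2
  2='dd' goto c→3
  3='ddc' goto ·  ←P0
  4='c' goto ·  ←P1
  5='a' goto d→6
  6='ad' goto ·  ←P2
  7='dc' goto ·  ←P3

BFS fail/out derivation:
  n1('d'): parent n0 fail=0; on 'd' 0 → fail=0;  out ∅∪∅=∅
  n4('c'): parent n0 fail=0; on 'c' 0 → fail=0;  out {1}∪∅={1}
  n5('a'): parent n0 fail=0; on 'a' 0 → fail=0;  out ∅∪∅=∅
  n2('dd'): parent n1 fail=0; on 'd' 0 → fail=1;  out ∅∪∅=∅
  n6('ad'): parent n5 fail=0; on 'd' 0 → fail=1;  out {2}∪∅={2}
  n7('dc'): parent n1 fail=0; on 'c' 0 → fail=4;  out {3}∪{1}={1,3}
  n3('ddc'): parent n2 fail=1; on 'c' 1 → fail=7;  out {0}∪{1,3}={0,1,3}

Text stream:
pos 0 'd': at 1
pos 1 'd': at 2
pos 2 'c': at 3  ** P0@[0:2],P1@[2:2],P3@[1:2]
pos 3 'd': at 1 ·f
pos 4 'a': at 5 ·f
pos 5 'd': at 6  ** P2@[4:5]
pos 6 'b': at 0 ·f
pos 7 'b': at 0
pos 8 'a': at 5
pos 9 'a': at 5 ·f
pos 10 'a': at 5 ·f
pos 11 'd': at 6  ** P2@[10:11]
pos 12 'a': at 5 ·f
pos 13 'd': at 6  ** P2@[12:13]
pos 14 'd': at 2 ·f
pos 15 'c': at 3  ** P0@[13:15],P1@[15:15],P3@[14:15]
pos 16 'b': at 0 ·f
pos 17 'c': at 4  ** P1@[17:17]
pos 18 'a': at 5 ·f
pos 19 'd': at 6  ** P2@[18:19]
pos 20 'c': at 7 ·f  ** P1@[20:20],P3@[19:20]
pos 21 'd': at 1 ·f
pos 22 'd': at 2
pos 23 'c': at 3  ** P0@[21:23],P1@[23:23],P3@[22:23]
pos 24 'd': at 1 ·f
pos 25 'c': at 7  ** P1@[25:25],P3@[24:25]
pos 26 'd': at 1 ·f
pos 27 'd': at 2
pos 28 'c': at 3  ** P0@[26:28],P1@[28:28],P3@[27:28]
pos 29 'c': at 4 ·f  ** P1@[29:29]
pos 30 'd': at 1 ·f

All matches (sorted): [[2,0],[2,1],[2,3],[5,2],[11,2],[13,2],[15,0],[15,1],[15,3],[17,1],[19,2],[20,1],[20,3],[23,0],[23,1],[23,3],[25,1],[25,3],[28,0],[28,1],[28,3],[29,1]]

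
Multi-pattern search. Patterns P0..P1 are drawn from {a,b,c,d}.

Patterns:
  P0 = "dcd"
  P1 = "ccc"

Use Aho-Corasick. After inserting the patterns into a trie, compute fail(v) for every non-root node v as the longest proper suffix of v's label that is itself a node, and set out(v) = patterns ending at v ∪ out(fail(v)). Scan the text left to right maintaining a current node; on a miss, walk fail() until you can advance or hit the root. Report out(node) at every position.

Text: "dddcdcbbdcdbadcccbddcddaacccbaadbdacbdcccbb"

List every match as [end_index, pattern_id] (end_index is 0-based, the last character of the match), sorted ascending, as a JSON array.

Build automaton:
Trie nodes:
  n0 'ε': c→4 d→1
  n1 'd': c→2
  n2 'dc': d→3
  n3 'dcd': ·  [P0 ends]
  n4 'c': c→5
  n5 'cc': c→6
  n6 'ccc': ·  [P1 ends]

BFS fail/out derivation:
  fail(1) 'd': from fail(0)=0 chase 'd': 0 ⇒ 0;  out=∅∪out(0)=∅
  fail(4) 'c': from fail(0)=0 chase 'c': 0 ⇒ 0;  out=∅∪out(0)=∅
  fail(2) 'dc': from fail(1)=0 chase 'c': 0 ⇒ 4;  out=∅∪out(4)=∅
  fail(5) 'cc': from fail(4)=0 chase 'c': 0 ⇒ 4;  out=∅∪out(4)=∅
  fail(3) 'dcd': from fail(2)=4 chase 'd': 4→0 ⇒ 1;  out={0}∪out(1)={0}
  fail(6) 'ccc': from fail(5)=4 chase 'c': 4 ⇒ 5;  out={1}∪out(5)={1}

Scan:
i=0 'd': node 0→1
i=1 'd': node 1→1 ·f
i=2 'd': node 1→1 ·f
i=3 'c': node 1→2
i=4 'd': node 2→3  emit P0@[2:4]
i=5 'c': node 3→2 ·f
i=6 'b': node 2→0 ·f
i=7 'b': node 0→0
i=8 'd': node 0→1
i=9 'c': node 1→2
i=10 'd': node 2→3  emit P0@[8:10]
i=11 'b': node 3→0 ·f
i=12 'a': node 0→0
i=13 'd': node 0→1
i=14 'c': node 1→2
i=15 'c': node 2→5 ·f
i=16 'c': node 5→6  emit P1@[14:16]
i=17 'b': node 6→0 ·f
i=18 'd': node 0→1
i=19 'd': node 1→1 ·f
i=20 'c': node 1→2
i=21 'd': node 2→3  emit P0@[19:21]
i=22 'd': node 3→1 ·f
i=23 'a': node 1→0 ·f
i=24 'a': node 0→0
i=25 'c': node 0→4
i=26 'c': node 4→5
i=27 'c': node 5→6  emit P1@[25:27]
i=28 'b': node 6→0 ·f
i=29 'a': node 0→0
i=30 'a': node 0→0
i=31 'd': node 0→1
i=32 'b': node 1→0 ·f
i=33 'd': node 0→1
i=34 'a': node 1→0 ·f
i=35 'c': node 0→4
i=36 'b': node 4→0 ·f
i=37 'd': node 0→1
i=38 'c': node 1→2
i=39 'c': node 2→5 ·f
i=40 'c': node 5→6  emit P1@[38:40]
i=41 'b': node 6→0 ·f
i=42 'b': node 0→0

All matches (sorted): [[4,0],[10,0],[16,1],[21,0],[27,1],[40,1]]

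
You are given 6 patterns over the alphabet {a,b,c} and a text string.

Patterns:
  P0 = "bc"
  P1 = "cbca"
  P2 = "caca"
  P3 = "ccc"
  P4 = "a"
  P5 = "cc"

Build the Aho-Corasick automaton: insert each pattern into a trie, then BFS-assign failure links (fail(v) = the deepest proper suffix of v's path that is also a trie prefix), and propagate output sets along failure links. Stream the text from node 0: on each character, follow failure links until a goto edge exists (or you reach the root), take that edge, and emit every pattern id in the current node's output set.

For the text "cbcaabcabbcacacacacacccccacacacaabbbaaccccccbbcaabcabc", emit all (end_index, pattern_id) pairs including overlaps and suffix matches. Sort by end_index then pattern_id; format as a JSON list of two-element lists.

Build automaton:
Trie nodes:
  n0 'ε': a→12 b→1 c→3
  n1 'b': c→2
  n2 'bc': ·  [P0 ends]
  n3 'c': a→7 b→4 c→10
  n4 'cb': c→5
  n5 'cbc': a→6
  n6 'cbca': ·  [P1 ends]
  n7 'ca': c→8
  n8 'cac': a→9
  n9 'caca': ·  [P2 ends]
  n10 'cc': c→11  [P5 ends]
  n11 'ccc': ·  [P3 ends]
  n12 'a': ·  [P4 ends]

Failure links (BFS by depth):
  n1('b'): parent n0 fail=0; on 'b' 0 → fail=0;  out ∅∪∅=∅
  n3('c'): parent n0 fail=0; on 'c' 0 → fail=0;  out ∅∪∅=∅
  n12('a'): parent n0 fail=0; on 'a' 0 → fail=0;  out {4}∪∅={4}
  n2('bc'): parent n1 fail=0; on 'c' 0 → fail=3;  out {0}∪∅={0}
  n4('cb'): parent n3 fail=0; on 'b' 0 → fail=1;  out ∅∪∅=∅
  n7('ca'): parent n3 fail=0; on 'a' 0 → fail=12;  out ∅∪{4}={4}
  n10('cc'): parent n3 fail=0; on 'c' 0 → fail=3;  out {5}∪∅={5}
  n5('cbc'): parent n4 fail=1; on 'c' 1 → fail=2;  out ∅∪{0}={0}
  n8('cac'): parent n7 fail=12; on 'c' 12→0 → fail=3;  out ∅∪∅=∅
  n11('ccc'): parent n10 fail=3; on 'c' 3 → fail=10;  out {3}∪{5}={3,5}
  n6('cbca'): parent n5 fail=2; on 'a' 2→3 → fail=7;  out {1}∪{4}={1,4}
  n9('caca'): parent n8 fail=3; on 'a' 3 → fail=7;  out {2}∪{4}={2,4}

Scan:
[0] read 'c'  n0⇒n3
[1] read 'b'  n3⇒n4
[2] read 'c'  n4⇒n5  emit P0@[1:2]
[3] read 'a'  n5⇒n6  emit P1@[0:3],P4@[3:3]
[4] read 'a'  n6⇒n12 (fail-walked)  emit P4@[4:4]
[5] read 'b'  n12⇒n1 (fail-walked)
[6] read 'c'  n1⇒n2  emit P0@[5:6]
[7] read 'a'  n2⇒n7 (fail-walked)  emit P4@[7:7]
[8] read 'b'  n7⇒n1 (fail-walked)
[9] read 'b'  n1⇒n1 (fail-walked)
[10] read 'c'  n1⇒n2  emit P0@[9:10]
[11] read 'a'  n2⇒n7 (fail-walked)  emit P4@[11:11]
[12] read 'c'  n7⇒n8
[13] read 'a'  n8⇒n9  emit P2@[10:13],P4@[13:13]
[14] read 'c'  n9⇒n8 (fail-walked)
[15] read 'a'  n8⇒n9  emit P2@[12:15],P4@[15:15]
[16] read 'c'  n9⇒n8 (fail-walked)
[17] read 'a'  n8⇒n9  emit P2@[14:17],P4@[17:17]
[18] read 'c'  n9⇒n8 (fail-walked)
[19] read 'a'  n8⇒n9  emit P2@[16:19],P4@[19:19]
[20] read 'c'  n9⇒n8 (fail-walked)
[21] read 'c'  n8⇒n10 (fail-walked)  emit P5@[20:21]
[22] read 'c'  n10⇒n11  emit P3@[20:22],P5@[21:22]
[23] read 'c'  n11⇒n11 (fail-walked)  emit P3@[21:23],P5@[22:23]
[24] read 'c'  n11⇒n11 (fail-walked)  emit P3@[22:24],P5@[23:24]
[25] read 'a'  n11⇒n7 (fail-walked)  emit P4@[25:25]
[26] read 'c'  n7⇒n8
[27] read 'a'  n8⇒n9  emit P2@[24:27],P4@[27:27]
[28] read 'c'  n9⇒n8 (fail-walked)
[29] read 'a'  n8⇒n9  emit P2@[26:29],P4@[29:29]
[30] read 'c'  n9⇒n8 (fail-walked)
[31] read 'a'  n8⇒n9  emit P2@[28:31],P4@[31:31]
[32] read 'a'  n9⇒n12 (fail-walked)  emit P4@[32:32]
[33] read 'b'  n12⇒n1 (fail-walked)
[34] read 'b'  n1⇒n1 (fail-walked)
[35] read 'b'  n1⇒n1 (fail-walked)
[36] read 'a'  n1⇒n12 (fail-walked)  emit P4@[36:36]
[37] read 'a'  n12⇒n12 (fail-walked)  emit P4@[37:37]
[38] read 'c'  n12⇒n3 (fail-walked)
[39] read 'c'  n3⇒n10  emit P5@[38:39]
[40] read 'c'  n10⇒n11  emit P3@[38:40],P5@[39:40]
[41] read 'c'  n11⇒n11 (fail-walked)  emit P3@[39:41],P5@[40:41]
[42] read 'c'  n11⇒n11 (fail-walked)  emit P3@[40:42],P5@[41:42]
[43] read 'c'  n11⇒n11 (fail-walked)  emit P3@[41:43],P5@[42:43]
[44] read 'b'  n11⇒n4 (fail-walked)
[45] read 'b'  n4⇒n1 (fail-walked)
[46] read 'c'  n1⇒n2  emit P0@[45:46]
[47] read 'a'  n2⇒n7 (fail-walked)  emit P4@[47:47]
[48] read 'a'  n7⇒n12 (fail-walked)  emit P4@[48:48]
[49] read 'b'  n12⇒n1 (fail-walked)
[50] read 'c'  n1⇒n2  emit P0@[49:50]
[51] read 'a'  n2⇒n7 (fail-walked)  emit P4@[51:51]
[52] read 'b'  n7⇒n1 (fail-walked)
[53] read 'c'  n1⇒n2  emit P0@[52:53]

All matches (sorted): [[2,0],[3,1],[3,4],[4,4],[6,0],[7,4],[10,0],[11,4],[13,2],[13,4],[15,2],[15,4],[17,2],[17,4],[19,2],[19,4],[21,5],[22,3],[22,5],[23,3],[23,5],[24,3],[24,5],[25,4],[27,2],[27,4],[29,2],[29,4],[31,2],[31,4],[32,4],[36,4],[37,4],[39,5],[40,3],[40,5],[41,3],[41,5],[42,3],[42,5],[43,3],[43,5],[46,0],[47,4],[48,4],[50,0],[51,4],[53,0]]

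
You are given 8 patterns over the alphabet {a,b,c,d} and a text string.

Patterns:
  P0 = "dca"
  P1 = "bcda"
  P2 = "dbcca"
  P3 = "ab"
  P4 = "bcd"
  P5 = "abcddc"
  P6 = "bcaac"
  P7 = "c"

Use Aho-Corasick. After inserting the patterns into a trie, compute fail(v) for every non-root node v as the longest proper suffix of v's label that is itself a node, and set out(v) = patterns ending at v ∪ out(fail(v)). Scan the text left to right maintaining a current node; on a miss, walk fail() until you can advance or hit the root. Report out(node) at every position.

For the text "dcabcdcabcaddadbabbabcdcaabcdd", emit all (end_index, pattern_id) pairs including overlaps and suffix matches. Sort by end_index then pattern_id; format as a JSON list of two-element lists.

Construct AC machine:
Trie nodes:
  0='ε' goto a→12 b→4 c→21 d→1
  1='d' goto b→8 c→2
  2='dc' goto a→3
  3='dca' goto ·  ←P0
  4='b' goto c→5
  5='bc' goto a→18 d→6
  6='bcd' goto a→7  ←P4
  7='bcda' goto ·  ←P1
  8='db' goto c→9
  9='dbc' goto c→10
  10='dbcc' goto a→11
  11='dbcca' goto ·  ←P2
  12='a' goto b→13
  13='ab' goto c→14  ←P3
  14='abc' goto d→15
  15='abcd' goto d→16
  16='abcdd' goto c→17
  17='abcddc' goto ·  ←P5
  18='bca' goto a→19
  19='bcaa' goto c→20
  20='bcaac' goto ·  ←P6
  21='c' goto ·  ←P7

Failure links (BFS by depth):
  fail(1) 'd': from fail(0)=0 chase 'd': 0 ⇒ 0;  out=∅∪out(0)=∅
  fail(4) 'b': from fail(0)=0 chase 'b': 0 ⇒ 0;  out=∅∪out(0)=∅
  fail(12) 'a': from fail(0)=0 chase 'a': 0 ⇒ 0;  out=∅∪out(0)=∅
  fail(21) 'c': from fail(0)=0 chase 'c': 0 ⇒ 0;  out={7}∪out(0)={7}
  fail(2) 'dc': from fail(1)=0 chase 'c': 0 ⇒ 21;  out=∅∪out(21)={7}
  fail(5) 'bc': from fail(4)=0 chase 'c': 0 ⇒ 21;  out=∅∪out(21)={7}
  fail(8) 'db': from fail(1)=0 chase 'b': 0 ⇒ 4;  out=∅∪out(4)=∅
  fail(13) 'ab': from fail(12)=0 chase 'b': 0 ⇒ 4;  out={3}∪out(4)={3}
  fail(3) 'dca': from fail(2)=21 chase 'a': 21→0 ⇒ 12;  out={0}∪out(12)={0}
  fail(6) 'bcd': from fail(5)=21 chase 'd': 21→0 ⇒ 1;  out={4}∪out(1)={4}
  fail(9) 'dbc': from fail(8)=4 chase 'c': 4 ⇒ 5;  out=∅∪out(5)={7}
  fail(14) 'abc': from fail(13)=4 chase 'c': 4 ⇒ 5;  out=∅∪out(5)={7}
  fail(18) 'bca': from fail(5)=21 chase 'a': 21→0 ⇒ 12;  out=∅∪out(12)=∅
  fail(7) 'bcda': from fail(6)=1 chase 'a': 1→0 ⇒ 12;  out={1}∪out(12)={1}
  fail(10) 'dbcc': from fail(9)=5 chase 'c': 5→21→0 ⇒ 21;  out=∅∪out(21)={7}
  fail(15) 'abcd': from fail(14)=5 chase 'd': 5 ⇒ 6;  out=∅∪out(6)={4}
  fail(19) 'bcaa': from fail(18)=12 chase 'a': 12→0 ⇒ 12;  out=∅∪out(12)=∅
  fail(11) 'dbcca': from fail(10)=21 chase 'a': 21→0 ⇒ 12;  out={2}∪out(12)={2}
  fail(16) 'abcdd': from fail(15)=6 chase 'd': 6→1→0 ⇒ 1;  out=∅∪out(1)=∅
  fail(20) 'bcaac': from fail(19)=12 chase 'c': 12→0 ⇒ 21;  out={6}∪out(21)={6,7}
  fail(17) 'abcddc': from fail(16)=1 chase 'c': 1 ⇒ 2;  out={5}∪out(2)={5,7}

Text stream:
pos 0 'd': at 1
pos 1 'c': at 2  → match P7@[1:1]
pos 2 'a': at 3  → match P0@[0:2]
pos 3 'b': at 13 ·f  → match P3@[2:3]
pos 4 'c': at 14  → match P7@[4:4]
pos 5 'd': at 15  → match P4@[3:5]
pos 6 'c': at 2 ·f  → match P7@[6:6]
pos 7 'a': at 3  → match P0@[5:7]
pos 8 'b': at 13 ·f  → match P3@[7:8]
pos 9 'c': at 14  → match P7@[9:9]
pos 10 'a': at 18 ·f
pos 11 'd': at 1 ·f
pos 12 'd': at 1 ·f
pos 13 'a': at 12 ·f
pos 14 'd': at 1 ·f
pos 15 'b': at 8
pos 16 'a': at 12 ·f
pos 17 'b': at 13  → match P3@[16:17]
pos 18 'b': at 4 ·f
pos 19 'a': at 12 ·f
pos 20 'b': at 13  → match P3@[19:20]
pos 21 'c': at 14  → match P7@[21:21]
pos 22 'd': at 15  → match P4@[20:22]
pos 23 'c': at 2 ·f  → match P7@[23:23]
pos 24 'a': at 3  → match P0@[22:24]
pos 25 'a': at 12 ·f
pos 26 'b': at 13  → match P3@[25:26]
pos 27 'c': at 14  → match P7@[27:27]
pos 28 'd': at 15  → match P4@[26:28]
pos 29 'd': at 16

All matches (sorted): [[1,7],[2,0],[3,3],[4,7],[5,4],[6,7],[7,0],[8,3],[9,7],[17,3],[20,3],[21,7],[22,4],[23,7],[24,0],[26,3],[27,7],[28,4]]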